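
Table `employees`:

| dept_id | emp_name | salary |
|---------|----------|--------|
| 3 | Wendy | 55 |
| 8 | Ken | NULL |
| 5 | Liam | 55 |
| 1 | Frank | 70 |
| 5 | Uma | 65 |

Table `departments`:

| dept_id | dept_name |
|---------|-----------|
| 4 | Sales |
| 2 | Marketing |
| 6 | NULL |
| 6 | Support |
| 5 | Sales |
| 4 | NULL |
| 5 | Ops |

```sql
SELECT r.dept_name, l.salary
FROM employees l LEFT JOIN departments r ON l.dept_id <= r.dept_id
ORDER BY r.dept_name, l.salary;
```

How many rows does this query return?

22

LEFT JOIN keeps every row from `employees`; unmatched rows get NULL for `departments`'s columns.
Matching on l.dept_id <= r.dept_id.
- l (dept_id=3) pairs with 6 row(s) of r.
- l (dept_id=8) has no partner → padded with NULL.
- l (dept_id=5) pairs with 4 row(s) of r.
- l (dept_id=1) pairs with 7 row(s) of r.
- l (dept_id=5) pairs with 4 row(s) of r.
Total: 21 matched + 1 padded = 22 rows.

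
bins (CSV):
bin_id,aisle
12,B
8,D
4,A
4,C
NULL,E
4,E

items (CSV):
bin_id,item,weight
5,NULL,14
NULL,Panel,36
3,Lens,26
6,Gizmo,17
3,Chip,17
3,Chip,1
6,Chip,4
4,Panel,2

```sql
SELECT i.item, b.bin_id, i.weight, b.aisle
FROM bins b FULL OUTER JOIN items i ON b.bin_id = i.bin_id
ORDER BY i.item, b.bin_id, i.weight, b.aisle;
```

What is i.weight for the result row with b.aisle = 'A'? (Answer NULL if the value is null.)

FULL OUTER JOIN keeps every row from both sides; unmatched rows get NULL for the other side's columns.
Matching on b.bin_id = i.bin_id. A NULL in a compared column never satisfies the condition.
- bin_id=12: no i row matches, row kept with i columns NULL.
- bin_id=8: no i row matches, row kept with i columns NULL.
- bin_id=4: 1 matching i row(s), so 1 row(s) emitted.
- bin_id=4: 1 matching i row(s), so 1 row(s) emitted.
- bin_id=NULL: no i row matches, row kept with i columns NULL.
- bin_id=4: 1 matching i row(s), so 1 row(s) emitted.
- plus 7 unmatched i row(s), each kept with NULL b columns.

2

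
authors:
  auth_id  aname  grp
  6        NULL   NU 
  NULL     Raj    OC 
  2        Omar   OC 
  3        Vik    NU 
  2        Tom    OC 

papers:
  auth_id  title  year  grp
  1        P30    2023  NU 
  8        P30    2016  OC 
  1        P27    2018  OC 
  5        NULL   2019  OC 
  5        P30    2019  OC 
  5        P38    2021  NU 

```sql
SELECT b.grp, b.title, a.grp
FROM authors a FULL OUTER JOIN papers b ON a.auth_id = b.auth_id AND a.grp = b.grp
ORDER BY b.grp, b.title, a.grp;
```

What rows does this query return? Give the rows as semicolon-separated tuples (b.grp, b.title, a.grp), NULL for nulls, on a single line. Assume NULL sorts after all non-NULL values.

FULL OUTER JOIN keeps every row from both sides; unmatched rows get NULL for the other side's columns.
Matching on a.auth_id = b.auth_id AND a.grp = b.grp. A NULL in a compared column never satisfies the condition.
- a[0] auth_id=6, grp=NU → no match; kept with NULLs on the b side.
- a[1] auth_id=NULL, grp=OC → no match; kept with NULLs on the b side.
- a[2] auth_id=2, grp=OC → no match; kept with NULLs on the b side.
- a[3] auth_id=3, grp=NU → no match; kept with NULLs on the b side.
- a[4] auth_id=2, grp=OC → no match; kept with NULLs on the b side.
- 6 row(s) from b found no a partner → padded with NULL.

(NU, P30, NULL); (NU, P38, NULL); (OC, P27, NULL); (OC, P30, NULL); (OC, P30, NULL); (OC, NULL, NULL); (NULL, NULL, NU); (NULL, NULL, NU); (NULL, NULL, OC); (NULL, NULL, OC); (NULL, NULL, OC)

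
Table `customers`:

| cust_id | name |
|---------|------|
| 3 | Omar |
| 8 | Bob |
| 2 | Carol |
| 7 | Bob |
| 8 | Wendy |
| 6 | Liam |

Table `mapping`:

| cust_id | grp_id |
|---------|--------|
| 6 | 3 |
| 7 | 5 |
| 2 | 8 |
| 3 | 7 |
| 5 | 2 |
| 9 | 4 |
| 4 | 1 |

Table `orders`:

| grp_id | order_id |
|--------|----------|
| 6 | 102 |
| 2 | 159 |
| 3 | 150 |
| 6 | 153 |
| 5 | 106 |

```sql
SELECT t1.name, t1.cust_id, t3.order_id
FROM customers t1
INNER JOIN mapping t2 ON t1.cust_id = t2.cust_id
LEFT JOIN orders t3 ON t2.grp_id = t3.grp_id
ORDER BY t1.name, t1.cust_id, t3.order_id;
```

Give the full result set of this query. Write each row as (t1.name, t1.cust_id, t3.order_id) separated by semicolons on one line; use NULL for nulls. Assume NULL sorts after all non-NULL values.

(Bob, 7, 106); (Carol, 2, NULL); (Liam, 6, 150); (Omar, 3, NULL)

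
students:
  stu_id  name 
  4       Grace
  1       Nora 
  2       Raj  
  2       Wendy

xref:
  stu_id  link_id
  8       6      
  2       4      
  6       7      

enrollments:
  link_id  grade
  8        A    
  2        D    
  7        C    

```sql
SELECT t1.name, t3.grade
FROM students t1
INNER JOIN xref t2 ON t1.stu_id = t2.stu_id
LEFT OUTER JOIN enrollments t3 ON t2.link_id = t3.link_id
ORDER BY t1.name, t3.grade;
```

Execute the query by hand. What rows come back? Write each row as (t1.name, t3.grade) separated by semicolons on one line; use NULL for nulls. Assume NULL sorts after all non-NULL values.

(Raj, NULL); (Wendy, NULL)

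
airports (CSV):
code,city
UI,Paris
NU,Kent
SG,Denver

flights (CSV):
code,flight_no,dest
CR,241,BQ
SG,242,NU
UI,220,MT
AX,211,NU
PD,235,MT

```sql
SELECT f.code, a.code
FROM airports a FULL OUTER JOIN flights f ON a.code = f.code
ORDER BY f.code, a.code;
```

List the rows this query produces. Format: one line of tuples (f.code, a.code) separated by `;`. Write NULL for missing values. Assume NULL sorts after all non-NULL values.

(AX, NULL); (CR, NULL); (PD, NULL); (SG, SG); (UI, UI); (NULL, NU)

FULL OUTER JOIN keeps every row from both sides; unmatched rows get NULL for the other side's columns.
Matching on a.code = f.code.
- a row (code=UI): matches 1 f row(s) → 1 output row(s).
- a row (code=NU): no match → kept, f columns NULL.
- a row (code=SG): matches 1 f row(s) → 1 output row(s).
- 3 f row(s) had no a match → kept, a columns NULL.
After projecting and ordering:
f.code | a.code
AX | NULL
CR | NULL
PD | NULL
SG | SG
UI | UI
NULL | NU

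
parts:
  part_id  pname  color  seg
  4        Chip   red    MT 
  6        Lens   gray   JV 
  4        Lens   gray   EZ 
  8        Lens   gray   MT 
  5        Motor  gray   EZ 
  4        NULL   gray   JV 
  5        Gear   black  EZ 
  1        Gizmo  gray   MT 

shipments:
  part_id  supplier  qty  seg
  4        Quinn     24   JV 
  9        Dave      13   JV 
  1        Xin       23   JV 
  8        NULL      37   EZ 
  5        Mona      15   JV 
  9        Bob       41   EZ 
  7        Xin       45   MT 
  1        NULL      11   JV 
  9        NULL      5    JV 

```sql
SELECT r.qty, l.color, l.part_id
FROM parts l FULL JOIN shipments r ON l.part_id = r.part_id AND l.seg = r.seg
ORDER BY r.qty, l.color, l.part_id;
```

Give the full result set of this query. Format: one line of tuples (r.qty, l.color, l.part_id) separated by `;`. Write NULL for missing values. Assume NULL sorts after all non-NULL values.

(5, NULL, NULL); (11, NULL, NULL); (13, NULL, NULL); (15, NULL, NULL); (23, NULL, NULL); (24, gray, 4); (37, NULL, NULL); (41, NULL, NULL); (45, NULL, NULL); (NULL, black, 5); (NULL, gray, 1); (NULL, gray, 4); (NULL, gray, 5); (NULL, gray, 6); (NULL, gray, 8); (NULL, red, 4)

FULL OUTER JOIN keeps every row from both sides; unmatched rows get NULL for the other side's columns.
Matching on l.part_id = r.part_id AND l.seg = r.seg.
- part_id=4, seg=MT: no r row matches, row kept with r columns NULL.
- part_id=6, seg=JV: no r row matches, row kept with r columns NULL.
- part_id=4, seg=EZ: no r row matches, row kept with r columns NULL.
- part_id=8, seg=MT: no r row matches, row kept with r columns NULL.
- part_id=5, seg=EZ: no r row matches, row kept with r columns NULL.
- part_id=4, seg=JV: 1 matching r row(s), so 1 row(s) emitted.
- part_id=5, seg=EZ: no r row matches, row kept with r columns NULL.
- part_id=1, seg=MT: no r row matches, row kept with r columns NULL.
- 8 r row(s) had no l match → kept, l columns NULL.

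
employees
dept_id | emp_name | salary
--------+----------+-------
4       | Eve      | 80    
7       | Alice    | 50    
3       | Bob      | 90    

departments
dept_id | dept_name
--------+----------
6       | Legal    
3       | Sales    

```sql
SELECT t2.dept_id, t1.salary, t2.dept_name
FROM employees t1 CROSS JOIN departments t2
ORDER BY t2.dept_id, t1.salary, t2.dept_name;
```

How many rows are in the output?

6

CROSS JOIN pairs every row of `employees` with every row of `departments`: 3 × 2 = 6 rows.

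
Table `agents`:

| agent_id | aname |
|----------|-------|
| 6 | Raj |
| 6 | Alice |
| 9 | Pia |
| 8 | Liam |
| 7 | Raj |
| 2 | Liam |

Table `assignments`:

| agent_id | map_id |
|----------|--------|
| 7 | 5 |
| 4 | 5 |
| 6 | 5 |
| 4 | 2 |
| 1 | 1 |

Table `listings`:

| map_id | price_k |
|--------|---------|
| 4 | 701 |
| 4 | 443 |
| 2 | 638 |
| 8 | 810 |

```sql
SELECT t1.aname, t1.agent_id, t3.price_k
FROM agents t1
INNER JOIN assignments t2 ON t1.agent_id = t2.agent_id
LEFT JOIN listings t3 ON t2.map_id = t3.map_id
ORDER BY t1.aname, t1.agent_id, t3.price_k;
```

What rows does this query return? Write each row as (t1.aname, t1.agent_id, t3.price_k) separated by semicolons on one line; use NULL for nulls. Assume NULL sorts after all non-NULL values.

(Alice, 6, NULL); (Raj, 6, NULL); (Raj, 7, NULL)

Step 1 — t1 INNER JOIN t2 on agent_id → 3 row(s).
Then LEFT JOIN `listings t3` on map_id: each of those 3 rows is kept; rows whose t2.map_id has no match in t3 get NULL for t3's columns.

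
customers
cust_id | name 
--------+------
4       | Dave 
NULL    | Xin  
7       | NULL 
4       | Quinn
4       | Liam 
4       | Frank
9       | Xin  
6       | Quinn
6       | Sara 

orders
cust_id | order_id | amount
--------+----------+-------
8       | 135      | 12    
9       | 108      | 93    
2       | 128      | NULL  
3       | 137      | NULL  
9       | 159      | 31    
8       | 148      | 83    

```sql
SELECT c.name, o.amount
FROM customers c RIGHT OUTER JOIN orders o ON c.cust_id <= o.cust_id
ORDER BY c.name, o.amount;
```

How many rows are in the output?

32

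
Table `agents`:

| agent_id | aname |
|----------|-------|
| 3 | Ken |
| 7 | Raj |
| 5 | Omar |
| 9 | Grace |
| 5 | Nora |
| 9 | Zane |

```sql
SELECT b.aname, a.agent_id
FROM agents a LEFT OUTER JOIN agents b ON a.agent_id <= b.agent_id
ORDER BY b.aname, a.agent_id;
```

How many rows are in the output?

LEFT JOIN keeps every row from `agents a`; unmatched rows get NULL for `agents b`'s columns.
Matching on a.agent_id <= b.agent_id.
Matched pairs: 23; unmatched a rows kept: 0.
Total: 23 rows.

23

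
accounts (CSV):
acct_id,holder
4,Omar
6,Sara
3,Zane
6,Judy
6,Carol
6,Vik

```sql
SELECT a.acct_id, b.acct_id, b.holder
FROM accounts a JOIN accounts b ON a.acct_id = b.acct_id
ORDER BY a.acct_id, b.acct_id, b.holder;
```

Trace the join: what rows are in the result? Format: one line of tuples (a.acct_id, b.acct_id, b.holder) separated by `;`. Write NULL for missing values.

(3, 3, Zane); (4, 4, Omar); (6, 6, Carol); (6, 6, Carol); (6, 6, Carol); (6, 6, Carol); (6, 6, Judy); (6, 6, Judy); (6, 6, Judy); (6, 6, Judy); (6, 6, Sara); (6, 6, Sara); (6, 6, Sara); (6, 6, Sara); (6, 6, Vik); (6, 6, Vik); (6, 6, Vik); (6, 6, Vik)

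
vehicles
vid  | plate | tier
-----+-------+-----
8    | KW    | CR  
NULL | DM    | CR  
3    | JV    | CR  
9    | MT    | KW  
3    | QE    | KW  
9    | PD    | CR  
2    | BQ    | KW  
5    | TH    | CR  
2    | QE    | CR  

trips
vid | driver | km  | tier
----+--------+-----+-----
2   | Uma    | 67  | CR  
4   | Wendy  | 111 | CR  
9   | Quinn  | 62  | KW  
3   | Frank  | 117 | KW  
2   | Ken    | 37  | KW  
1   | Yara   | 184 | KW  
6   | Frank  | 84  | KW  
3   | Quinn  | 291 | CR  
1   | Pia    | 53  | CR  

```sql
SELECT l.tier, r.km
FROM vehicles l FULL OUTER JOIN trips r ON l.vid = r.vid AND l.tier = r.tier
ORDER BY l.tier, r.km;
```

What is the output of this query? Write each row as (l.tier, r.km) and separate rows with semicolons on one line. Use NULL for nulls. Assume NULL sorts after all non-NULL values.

FULL OUTER JOIN keeps every row from both sides; unmatched rows get NULL for the other side's columns.
Matching on l.vid = r.vid AND l.tier = r.tier. A NULL in a compared column never satisfies the condition.
- l[0] vid=8, tier=CR → no match; kept with NULLs on the r side.
- l[1] vid=NULL, tier=CR → no match; kept with NULLs on the r side.
- l[2] vid=3, tier=CR → 1 match(es) in r → 1 row(s).
- l[3] vid=9, tier=KW → 1 match(es) in r → 1 row(s).
- l[4] vid=3, tier=KW → 1 match(es) in r → 1 row(s).
- l[5] vid=9, tier=CR → no match; kept with NULLs on the r side.
- l[6] vid=2, tier=KW → 1 match(es) in r → 1 row(s).
- l[7] vid=5, tier=CR → no match; kept with NULLs on the r side.
- l[8] vid=2, tier=CR → 1 match(es) in r → 1 row(s).
- 4 r row(s) had no l match → kept, l columns NULL.

(CR, 67); (CR, 291); (CR, NULL); (CR, NULL); (CR, NULL); (CR, NULL); (KW, 37); (KW, 62); (KW, 117); (NULL, 53); (NULL, 84); (NULL, 111); (NULL, 184)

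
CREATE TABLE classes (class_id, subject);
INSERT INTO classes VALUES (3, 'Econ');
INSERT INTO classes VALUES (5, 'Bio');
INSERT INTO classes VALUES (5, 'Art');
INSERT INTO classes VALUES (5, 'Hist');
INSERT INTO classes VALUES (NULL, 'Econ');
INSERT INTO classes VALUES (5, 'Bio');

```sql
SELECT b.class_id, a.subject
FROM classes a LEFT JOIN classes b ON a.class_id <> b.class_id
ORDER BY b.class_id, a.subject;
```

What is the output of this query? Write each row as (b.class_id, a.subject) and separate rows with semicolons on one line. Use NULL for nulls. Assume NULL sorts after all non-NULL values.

LEFT JOIN keeps every row from `classes a`; unmatched rows get NULL for `classes b`'s columns.
Matching on a.class_id <> b.class_id. A NULL in a compared column never satisfies the condition.
- a[0] class_id=3 → 4 match(es) in b → 4 row(s).
- a[1] class_id=5 → 1 match(es) in b → 1 row(s).
- a[2] class_id=5 → 1 match(es) in b → 1 row(s).
- a[3] class_id=5 → 1 match(es) in b → 1 row(s).
- a[4] class_id=NULL → no match; kept with NULLs on the b side.
- a[5] class_id=5 → 1 match(es) in b → 1 row(s).
After projecting and ordering:
b.class_id | a.subject
3 | Art
3 | Bio
3 | Bio
3 | Hist
5 | Econ
5 | Econ
5 | Econ
5 | Econ
NULL | Econ

(3, Art); (3, Bio); (3, Bio); (3, Hist); (5, Econ); (5, Econ); (5, Econ); (5, Econ); (NULL, Econ)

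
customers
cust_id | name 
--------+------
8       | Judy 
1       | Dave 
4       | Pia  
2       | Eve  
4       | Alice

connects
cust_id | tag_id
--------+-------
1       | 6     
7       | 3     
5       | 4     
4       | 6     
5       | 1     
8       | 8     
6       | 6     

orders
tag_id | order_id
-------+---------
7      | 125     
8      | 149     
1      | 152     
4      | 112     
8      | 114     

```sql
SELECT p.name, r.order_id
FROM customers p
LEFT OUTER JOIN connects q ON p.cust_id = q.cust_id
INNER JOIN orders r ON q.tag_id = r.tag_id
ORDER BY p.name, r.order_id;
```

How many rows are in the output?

2

Joins associate left-to-right: customers LEFT JOIN connects on cust_id gives 5 intermediate row(s).
Then INNER JOIN `orders r` on tag_id: keep only rows whose q.tag_id appears in r.
Result: 2 row(s).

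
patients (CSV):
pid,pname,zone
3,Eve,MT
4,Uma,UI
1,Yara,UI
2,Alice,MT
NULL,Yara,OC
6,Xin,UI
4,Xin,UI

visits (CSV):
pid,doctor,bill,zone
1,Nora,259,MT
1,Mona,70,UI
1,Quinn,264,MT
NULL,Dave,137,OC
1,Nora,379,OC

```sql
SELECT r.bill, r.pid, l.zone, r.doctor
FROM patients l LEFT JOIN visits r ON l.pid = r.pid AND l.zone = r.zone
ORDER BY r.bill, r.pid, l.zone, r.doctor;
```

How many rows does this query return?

LEFT JOIN keeps every row from `patients`; unmatched rows get NULL for `visits`'s columns.
Matching on l.pid = r.pid AND l.zone = r.zone. A NULL in a compared column never satisfies the condition.
- l row (pid=3, zone=MT): no match → kept, r columns NULL.
- l row (pid=4, zone=UI): no match → kept, r columns NULL.
- l row (pid=1, zone=UI): matches 1 r row(s) → 1 output row(s).
- l row (pid=2, zone=MT): no match → kept, r columns NULL.
- l row (pid=NULL, zone=OC): no match → kept, r columns NULL.
- l row (pid=6, zone=UI): no match → kept, r columns NULL.
- l row (pid=4, zone=UI): no match → kept, r columns NULL.
Total: 1 matched + 6 padded = 7 rows.

7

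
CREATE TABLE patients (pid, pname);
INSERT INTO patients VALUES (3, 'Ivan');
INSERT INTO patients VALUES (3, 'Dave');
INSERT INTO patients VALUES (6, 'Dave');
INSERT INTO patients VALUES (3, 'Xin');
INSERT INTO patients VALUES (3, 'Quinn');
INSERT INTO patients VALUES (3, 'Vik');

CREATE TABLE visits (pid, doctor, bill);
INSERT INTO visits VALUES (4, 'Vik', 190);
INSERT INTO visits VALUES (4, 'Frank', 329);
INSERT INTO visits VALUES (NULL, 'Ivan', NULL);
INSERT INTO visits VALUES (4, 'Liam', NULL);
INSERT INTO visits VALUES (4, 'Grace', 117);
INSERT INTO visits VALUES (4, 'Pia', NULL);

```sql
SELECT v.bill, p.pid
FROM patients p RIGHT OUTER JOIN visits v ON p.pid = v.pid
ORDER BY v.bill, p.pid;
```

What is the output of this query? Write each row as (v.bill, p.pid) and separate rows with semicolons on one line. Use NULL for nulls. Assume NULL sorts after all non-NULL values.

RIGHT JOIN keeps every row from `visits`; unmatched rows get NULL for `patients`'s columns.
Matching on p.pid = v.pid. A NULL in a compared column never satisfies the condition.
Matched pairs: 0; unmatched v rows kept: 6.

(117, NULL); (190, NULL); (329, NULL); (NULL, NULL); (NULL, NULL); (NULL, NULL)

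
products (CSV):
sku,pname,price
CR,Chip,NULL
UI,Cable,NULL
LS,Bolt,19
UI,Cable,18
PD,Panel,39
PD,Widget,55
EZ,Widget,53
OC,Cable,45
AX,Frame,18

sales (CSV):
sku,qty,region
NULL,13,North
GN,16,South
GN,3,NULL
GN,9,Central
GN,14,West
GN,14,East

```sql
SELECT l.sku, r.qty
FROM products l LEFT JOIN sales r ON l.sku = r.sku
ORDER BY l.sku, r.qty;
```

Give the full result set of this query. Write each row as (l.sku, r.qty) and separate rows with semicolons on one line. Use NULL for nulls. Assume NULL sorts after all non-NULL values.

LEFT JOIN keeps every row from `products`; unmatched rows get NULL for `sales`'s columns.
Matching on l.sku = r.sku. A NULL in a compared column never satisfies the condition.
- sku=CR: no r row matches, row kept with r columns NULL.
- sku=UI: no r row matches, row kept with r columns NULL.
- sku=LS: no r row matches, row kept with r columns NULL.
- sku=UI: no r row matches, row kept with r columns NULL.
- sku=PD: no r row matches, row kept with r columns NULL.
- sku=PD: no r row matches, row kept with r columns NULL.
- sku=EZ: no r row matches, row kept with r columns NULL.
- sku=OC: no r row matches, row kept with r columns NULL.
- sku=AX: no r row matches, row kept with r columns NULL.
After projecting and ordering:
l.sku | r.qty
AX | NULL
CR | NULL
EZ | NULL
LS | NULL
OC | NULL
PD | NULL
PD | NULL
UI | NULL
UI | NULL

(AX, NULL); (CR, NULL); (EZ, NULL); (LS, NULL); (OC, NULL); (PD, NULL); (PD, NULL); (UI, NULL); (UI, NULL)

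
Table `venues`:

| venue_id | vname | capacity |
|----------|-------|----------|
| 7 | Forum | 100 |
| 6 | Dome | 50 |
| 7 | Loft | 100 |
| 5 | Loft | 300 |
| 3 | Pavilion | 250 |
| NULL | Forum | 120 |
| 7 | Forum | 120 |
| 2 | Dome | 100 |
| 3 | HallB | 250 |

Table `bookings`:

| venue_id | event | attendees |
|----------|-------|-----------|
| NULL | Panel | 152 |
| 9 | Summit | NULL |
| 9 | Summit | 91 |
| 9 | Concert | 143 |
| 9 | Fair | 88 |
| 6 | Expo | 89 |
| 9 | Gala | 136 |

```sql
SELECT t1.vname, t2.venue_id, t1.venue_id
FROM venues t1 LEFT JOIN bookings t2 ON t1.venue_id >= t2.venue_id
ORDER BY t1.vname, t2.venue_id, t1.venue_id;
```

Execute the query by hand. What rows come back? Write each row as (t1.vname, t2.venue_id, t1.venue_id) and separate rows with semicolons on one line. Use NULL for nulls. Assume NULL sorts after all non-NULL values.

(Dome, 6, 6); (Dome, NULL, 2); (Forum, 6, 7); (Forum, 6, 7); (Forum, NULL, NULL); (HallB, NULL, 3); (Loft, 6, 7); (Loft, NULL, 5); (Pavilion, NULL, 3)

LEFT JOIN keeps every row from `venues`; unmatched rows get NULL for `bookings`'s columns.
Matching on t1.venue_id >= t2.venue_id. A NULL in a compared column never satisfies the condition.
- t1[0] venue_id=7 → 1 match(es) in t2 → 1 row(s).
- t1[1] venue_id=6 → 1 match(es) in t2 → 1 row(s).
- t1[2] venue_id=7 → 1 match(es) in t2 → 1 row(s).
- t1[3] venue_id=5 → no match; kept with NULLs on the t2 side.
- t1[4] venue_id=3 → no match; kept with NULLs on the t2 side.
- t1[5] venue_id=NULL → no match; kept with NULLs on the t2 side.
- t1[6] venue_id=7 → 1 match(es) in t2 → 1 row(s).
- t1[7] venue_id=2 → no match; kept with NULLs on the t2 side.
- t1[8] venue_id=3 → no match; kept with NULLs on the t2 side.
After projecting and ordering:
t1.vname | t2.venue_id | t1.venue_id
Dome | 6 | 6
Dome | NULL | 2
Forum | 6 | 7
Forum | 6 | 7
Forum | NULL | NULL
HallB | NULL | 3
Loft | 6 | 7
Loft | NULL | 5
Pavilion | NULL | 3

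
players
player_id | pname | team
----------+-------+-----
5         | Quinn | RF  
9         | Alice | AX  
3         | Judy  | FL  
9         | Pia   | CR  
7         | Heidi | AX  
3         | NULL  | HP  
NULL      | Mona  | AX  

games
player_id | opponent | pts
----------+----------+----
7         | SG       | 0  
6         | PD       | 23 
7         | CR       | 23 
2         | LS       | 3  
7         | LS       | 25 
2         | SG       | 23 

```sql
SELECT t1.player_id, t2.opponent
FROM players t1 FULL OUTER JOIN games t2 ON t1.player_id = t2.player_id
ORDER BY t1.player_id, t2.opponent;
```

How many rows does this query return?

12

FULL OUTER JOIN keeps every row from both sides; unmatched rows get NULL for the other side's columns.
Matching on t1.player_id = t2.player_id. A NULL in a compared column never satisfies the condition.
- player_id=5: no t2 row matches, row kept with t2 columns NULL.
- player_id=9: no t2 row matches, row kept with t2 columns NULL.
- player_id=3: no t2 row matches, row kept with t2 columns NULL.
- player_id=9: no t2 row matches, row kept with t2 columns NULL.
- player_id=7: 3 matching t2 row(s), so 3 row(s) emitted.
- player_id=3: no t2 row matches, row kept with t2 columns NULL.
- player_id=NULL: no t2 row matches, row kept with t2 columns NULL.
- 3 row(s) from t2 found no t1 partner → padded with NULL.
Total: 3 matched + 9 padded = 12 rows.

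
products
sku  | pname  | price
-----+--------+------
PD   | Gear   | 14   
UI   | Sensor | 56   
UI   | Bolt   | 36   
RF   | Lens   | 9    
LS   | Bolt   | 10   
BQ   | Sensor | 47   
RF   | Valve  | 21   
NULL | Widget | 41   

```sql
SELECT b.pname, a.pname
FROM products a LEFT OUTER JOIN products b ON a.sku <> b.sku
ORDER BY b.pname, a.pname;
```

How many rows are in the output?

39

LEFT JOIN keeps every row from `products a`; unmatched rows get NULL for `products b`'s columns.
Matching on a.sku <> b.sku. A NULL in a compared column never satisfies the condition.
Matched pairs: 38; unmatched a rows kept: 1.
Total: 38 matched + 1 padded = 39 rows.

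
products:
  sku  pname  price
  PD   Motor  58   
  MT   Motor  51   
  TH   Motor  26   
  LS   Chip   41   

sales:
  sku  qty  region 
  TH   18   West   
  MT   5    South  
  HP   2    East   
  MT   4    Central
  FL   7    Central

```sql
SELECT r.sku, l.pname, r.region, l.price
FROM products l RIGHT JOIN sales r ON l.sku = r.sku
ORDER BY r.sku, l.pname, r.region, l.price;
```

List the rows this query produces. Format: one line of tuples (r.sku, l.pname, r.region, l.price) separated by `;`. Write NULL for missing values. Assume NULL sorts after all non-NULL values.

(FL, NULL, Central, NULL); (HP, NULL, East, NULL); (MT, Motor, Central, 51); (MT, Motor, South, 51); (TH, Motor, West, 26)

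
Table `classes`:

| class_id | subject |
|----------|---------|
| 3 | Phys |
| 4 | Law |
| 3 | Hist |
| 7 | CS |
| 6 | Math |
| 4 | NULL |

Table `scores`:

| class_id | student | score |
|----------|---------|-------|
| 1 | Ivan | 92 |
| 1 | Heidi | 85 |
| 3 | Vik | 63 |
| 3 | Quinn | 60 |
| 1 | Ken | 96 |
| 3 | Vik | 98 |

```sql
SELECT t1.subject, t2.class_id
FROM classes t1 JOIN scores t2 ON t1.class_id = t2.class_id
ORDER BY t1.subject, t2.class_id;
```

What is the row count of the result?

INNER JOIN keeps only pairs where the ON condition holds.
Matching on t1.class_id = t2.class_id.
Matched pairs: 6.
Total: 6 rows.

6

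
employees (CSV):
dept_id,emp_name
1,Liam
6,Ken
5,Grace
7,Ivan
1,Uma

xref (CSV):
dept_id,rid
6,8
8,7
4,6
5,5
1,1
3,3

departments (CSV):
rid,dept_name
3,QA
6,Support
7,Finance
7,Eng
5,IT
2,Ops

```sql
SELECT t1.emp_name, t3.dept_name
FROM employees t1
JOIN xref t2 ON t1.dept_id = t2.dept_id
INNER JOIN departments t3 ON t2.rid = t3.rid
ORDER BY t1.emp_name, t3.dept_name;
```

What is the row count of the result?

1

Joins associate left-to-right: employees INNER JOIN xref on dept_id gives 4 intermediate row(s).
Then INNER JOIN `departments t3` on rid: keep only rows whose t2.rid appears in t3.
Result: 1 row(s).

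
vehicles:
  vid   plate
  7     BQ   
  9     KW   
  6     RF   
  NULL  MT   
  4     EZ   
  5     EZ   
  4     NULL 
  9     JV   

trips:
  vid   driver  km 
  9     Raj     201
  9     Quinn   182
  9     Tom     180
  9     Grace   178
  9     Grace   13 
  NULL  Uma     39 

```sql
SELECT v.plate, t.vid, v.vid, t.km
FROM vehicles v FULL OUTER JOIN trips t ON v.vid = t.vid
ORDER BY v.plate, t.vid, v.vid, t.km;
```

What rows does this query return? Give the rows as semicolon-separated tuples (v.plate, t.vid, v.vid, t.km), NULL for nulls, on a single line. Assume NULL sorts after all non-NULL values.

FULL OUTER JOIN keeps every row from both sides; unmatched rows get NULL for the other side's columns.
Matching on v.vid = t.vid. A NULL in a compared column never satisfies the condition.
Matched pairs: 10; unmatched v rows kept: 6; unmatched t rows kept: 1.

(BQ, NULL, 7, NULL); (EZ, NULL, 4, NULL); (EZ, NULL, 5, NULL); (JV, 9, 9, 13); (JV, 9, 9, 178); (JV, 9, 9, 180); (JV, 9, 9, 182); (JV, 9, 9, 201); (KW, 9, 9, 13); (KW, 9, 9, 178); (KW, 9, 9, 180); (KW, 9, 9, 182); (KW, 9, 9, 201); (MT, NULL, NULL, NULL); (RF, NULL, 6, NULL); (NULL, NULL, 4, NULL); (NULL, NULL, NULL, 39)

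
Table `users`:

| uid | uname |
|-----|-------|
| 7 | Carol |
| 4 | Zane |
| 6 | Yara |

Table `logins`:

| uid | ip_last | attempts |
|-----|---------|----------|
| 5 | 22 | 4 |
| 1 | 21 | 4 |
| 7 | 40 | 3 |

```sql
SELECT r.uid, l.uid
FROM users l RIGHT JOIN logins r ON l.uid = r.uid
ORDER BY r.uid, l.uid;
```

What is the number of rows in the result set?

3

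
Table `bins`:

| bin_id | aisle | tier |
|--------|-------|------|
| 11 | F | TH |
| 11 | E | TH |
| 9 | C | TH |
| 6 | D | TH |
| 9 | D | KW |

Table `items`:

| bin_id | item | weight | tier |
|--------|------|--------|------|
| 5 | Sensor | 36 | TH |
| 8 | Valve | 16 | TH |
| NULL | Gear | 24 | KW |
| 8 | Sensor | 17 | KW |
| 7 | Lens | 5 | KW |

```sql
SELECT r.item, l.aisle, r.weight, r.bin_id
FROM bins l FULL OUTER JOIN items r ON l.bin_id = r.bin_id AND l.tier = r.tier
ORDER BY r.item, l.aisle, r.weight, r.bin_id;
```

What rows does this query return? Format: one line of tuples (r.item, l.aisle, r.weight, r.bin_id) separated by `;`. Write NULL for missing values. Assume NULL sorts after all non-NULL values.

(Gear, NULL, 24, NULL); (Lens, NULL, 5, 7); (Sensor, NULL, 17, 8); (Sensor, NULL, 36, 5); (Valve, NULL, 16, 8); (NULL, C, NULL, NULL); (NULL, D, NULL, NULL); (NULL, D, NULL, NULL); (NULL, E, NULL, NULL); (NULL, F, NULL, NULL)

FULL OUTER JOIN keeps every row from both sides; unmatched rows get NULL for the other side's columns.
Matching on l.bin_id = r.bin_id AND l.tier = r.tier. A NULL in a compared column never satisfies the condition.
- l[0] bin_id=11, tier=TH → no match; kept with NULLs on the r side.
- l[1] bin_id=11, tier=TH → no match; kept with NULLs on the r side.
- l[2] bin_id=9, tier=TH → no match; kept with NULLs on the r side.
- l[3] bin_id=6, tier=TH → no match; kept with NULLs on the r side.
- l[4] bin_id=9, tier=KW → no match; kept with NULLs on the r side.
- 5 r row(s) had no l match → kept, l columns NULL.
After projecting and ordering:
r.item | l.aisle | r.weight | r.bin_id
Gear | NULL | 24 | NULL
Lens | NULL | 5 | 7
Sensor | NULL | 17 | 8
Sensor | NULL | 36 | 5
Valve | NULL | 16 | 8
NULL | C | NULL | NULL
NULL | D | NULL | NULL
NULL | D | NULL | NULL
NULL | E | NULL | NULL
NULL | F | NULL | NULL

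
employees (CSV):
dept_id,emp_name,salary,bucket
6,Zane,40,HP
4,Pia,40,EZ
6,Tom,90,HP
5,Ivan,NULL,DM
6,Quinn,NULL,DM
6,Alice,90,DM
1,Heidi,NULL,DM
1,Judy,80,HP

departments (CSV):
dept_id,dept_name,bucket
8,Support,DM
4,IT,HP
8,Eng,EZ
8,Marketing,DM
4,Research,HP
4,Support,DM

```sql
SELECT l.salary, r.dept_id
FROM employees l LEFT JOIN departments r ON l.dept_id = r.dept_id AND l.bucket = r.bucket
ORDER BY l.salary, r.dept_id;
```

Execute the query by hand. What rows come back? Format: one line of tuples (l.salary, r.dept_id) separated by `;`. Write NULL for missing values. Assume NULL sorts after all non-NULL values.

(40, NULL); (40, NULL); (80, NULL); (90, NULL); (90, NULL); (NULL, NULL); (NULL, NULL); (NULL, NULL)

LEFT JOIN keeps every row from `employees`; unmatched rows get NULL for `departments`'s columns.
Matching on l.dept_id = r.dept_id AND l.bucket = r.bucket.
- l[0] dept_id=6, bucket=HP → no match; kept with NULLs on the r side.
- l[1] dept_id=4, bucket=EZ → no match; kept with NULLs on the r side.
- l[2] dept_id=6, bucket=HP → no match; kept with NULLs on the r side.
- l[3] dept_id=5, bucket=DM → no match; kept with NULLs on the r side.
- l[4] dept_id=6, bucket=DM → no match; kept with NULLs on the r side.
- l[5] dept_id=6, bucket=DM → no match; kept with NULLs on the r side.
- l[6] dept_id=1, bucket=DM → no match; kept with NULLs on the r side.
- l[7] dept_id=1, bucket=HP → no match; kept with NULLs on the r side.
After projecting and ordering:
l.salary | r.dept_id
40 | NULL
40 | NULL
80 | NULL
90 | NULL
90 | NULL
NULL | NULL
NULL | NULL
NULL | NULL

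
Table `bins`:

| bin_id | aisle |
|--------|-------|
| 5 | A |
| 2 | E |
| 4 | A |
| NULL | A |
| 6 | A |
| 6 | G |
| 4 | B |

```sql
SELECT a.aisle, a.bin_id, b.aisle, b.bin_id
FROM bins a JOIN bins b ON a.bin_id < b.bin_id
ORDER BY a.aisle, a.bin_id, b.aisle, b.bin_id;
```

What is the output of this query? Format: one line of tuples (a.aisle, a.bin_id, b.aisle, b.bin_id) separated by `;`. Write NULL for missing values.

(A, 4, A, 5); (A, 4, A, 6); (A, 4, G, 6); (A, 5, A, 6); (A, 5, G, 6); (B, 4, A, 5); (B, 4, A, 6); (B, 4, G, 6); (E, 2, A, 4); (E, 2, A, 5); (E, 2, A, 6); (E, 2, B, 4); (E, 2, G, 6)

INNER JOIN keeps only pairs where the ON condition holds.
Matching on a.bin_id < b.bin_id. A NULL in a compared column never satisfies the condition.
- a (bin_id=5) pairs with 2 row(s) of b.
- a (bin_id=2) pairs with 5 row(s) of b.
- a (bin_id=4) pairs with 3 row(s) of b.
- a (bin_id=NULL) has no partner → excluded.
- a (bin_id=6) has no partner → excluded.
- a (bin_id=6) has no partner → excluded.
- a (bin_id=4) pairs with 3 row(s) of b.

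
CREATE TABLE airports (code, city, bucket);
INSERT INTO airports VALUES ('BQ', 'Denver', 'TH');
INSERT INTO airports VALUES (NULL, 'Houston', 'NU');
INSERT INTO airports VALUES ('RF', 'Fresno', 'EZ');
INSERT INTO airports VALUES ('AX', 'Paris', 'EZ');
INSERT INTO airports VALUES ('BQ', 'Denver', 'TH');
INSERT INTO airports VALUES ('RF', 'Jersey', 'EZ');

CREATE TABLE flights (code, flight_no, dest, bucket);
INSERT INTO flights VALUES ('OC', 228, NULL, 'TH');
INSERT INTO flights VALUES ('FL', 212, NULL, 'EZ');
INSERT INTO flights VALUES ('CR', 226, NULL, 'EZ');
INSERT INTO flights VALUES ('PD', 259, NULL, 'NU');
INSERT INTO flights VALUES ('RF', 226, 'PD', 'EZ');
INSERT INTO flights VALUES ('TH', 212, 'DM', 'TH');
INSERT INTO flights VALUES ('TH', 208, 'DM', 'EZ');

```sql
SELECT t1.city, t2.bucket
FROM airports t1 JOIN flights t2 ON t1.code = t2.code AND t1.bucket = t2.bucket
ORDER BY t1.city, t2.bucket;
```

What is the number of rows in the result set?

2

INNER JOIN keeps only pairs where the ON condition holds.
Matching on t1.code = t2.code AND t1.bucket = t2.bucket. A NULL in a compared column never satisfies the condition.
Matched pairs: 2.
Total: 2 rows.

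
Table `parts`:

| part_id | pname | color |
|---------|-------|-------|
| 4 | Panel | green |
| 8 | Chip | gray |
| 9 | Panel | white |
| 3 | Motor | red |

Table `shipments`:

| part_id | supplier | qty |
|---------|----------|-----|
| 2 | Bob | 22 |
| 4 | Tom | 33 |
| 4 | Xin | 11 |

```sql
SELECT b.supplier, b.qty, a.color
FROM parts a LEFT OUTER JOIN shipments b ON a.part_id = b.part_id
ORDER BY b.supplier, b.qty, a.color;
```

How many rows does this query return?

5

LEFT JOIN keeps every row from `parts`; unmatched rows get NULL for `shipments`'s columns.
Matching on a.part_id = b.part_id.
Matched pairs: 2; unmatched a rows kept: 3.
Total: 2 matched + 3 padded = 5 rows.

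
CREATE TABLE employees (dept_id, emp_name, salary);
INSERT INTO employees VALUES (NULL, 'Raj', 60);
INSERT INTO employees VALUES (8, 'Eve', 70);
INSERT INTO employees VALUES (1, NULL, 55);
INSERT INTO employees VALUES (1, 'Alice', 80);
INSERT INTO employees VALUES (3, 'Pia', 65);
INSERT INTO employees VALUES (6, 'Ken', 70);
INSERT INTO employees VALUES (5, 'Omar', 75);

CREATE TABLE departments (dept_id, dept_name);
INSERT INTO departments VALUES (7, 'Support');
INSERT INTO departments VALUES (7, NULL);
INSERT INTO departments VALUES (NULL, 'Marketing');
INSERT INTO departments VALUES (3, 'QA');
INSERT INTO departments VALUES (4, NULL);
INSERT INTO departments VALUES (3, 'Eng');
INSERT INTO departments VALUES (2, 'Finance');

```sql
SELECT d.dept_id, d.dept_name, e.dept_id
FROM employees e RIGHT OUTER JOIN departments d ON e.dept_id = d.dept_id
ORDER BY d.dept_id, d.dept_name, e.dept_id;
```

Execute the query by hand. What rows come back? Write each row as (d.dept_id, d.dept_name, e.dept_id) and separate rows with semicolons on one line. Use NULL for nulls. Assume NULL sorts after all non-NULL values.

(2, Finance, NULL); (3, Eng, 3); (3, QA, 3); (4, NULL, NULL); (7, Support, NULL); (7, NULL, NULL); (NULL, Marketing, NULL)

RIGHT JOIN keeps every row from `departments`; unmatched rows get NULL for `employees`'s columns.
Matching on e.dept_id = d.dept_id. A NULL in a compared column never satisfies the condition.
- e[0] dept_id=NULL → no match.
- e[1] dept_id=8 → no match.
- e[2] dept_id=1 → no match.
- e[3] dept_id=1 → no match.
- e[4] dept_id=3 → 2 match(es) in d → 2 row(s).
- e[5] dept_id=6 → no match.
- e[6] dept_id=5 → no match.
- plus 5 unmatched d row(s), each kept with NULL e columns.
After projecting and ordering:
d.dept_id | d.dept_name | e.dept_id
2 | Finance | NULL
3 | Eng | 3
3 | QA | 3
4 | NULL | NULL
7 | Support | NULL
7 | NULL | NULL
NULL | Marketing | NULL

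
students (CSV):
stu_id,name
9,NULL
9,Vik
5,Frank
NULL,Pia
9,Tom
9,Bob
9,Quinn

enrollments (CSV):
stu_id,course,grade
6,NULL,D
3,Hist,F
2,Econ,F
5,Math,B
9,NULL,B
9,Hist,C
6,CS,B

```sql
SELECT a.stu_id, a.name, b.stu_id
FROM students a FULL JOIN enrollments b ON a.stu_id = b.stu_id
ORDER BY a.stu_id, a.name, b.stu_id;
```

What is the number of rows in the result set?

16

FULL OUTER JOIN keeps every row from both sides; unmatched rows get NULL for the other side's columns.
Matching on a.stu_id = b.stu_id. A NULL in a compared column never satisfies the condition.
Matched pairs: 11; unmatched a rows kept: 1; unmatched b rows kept: 4.
Total: 11 matched + 5 padded = 16 rows.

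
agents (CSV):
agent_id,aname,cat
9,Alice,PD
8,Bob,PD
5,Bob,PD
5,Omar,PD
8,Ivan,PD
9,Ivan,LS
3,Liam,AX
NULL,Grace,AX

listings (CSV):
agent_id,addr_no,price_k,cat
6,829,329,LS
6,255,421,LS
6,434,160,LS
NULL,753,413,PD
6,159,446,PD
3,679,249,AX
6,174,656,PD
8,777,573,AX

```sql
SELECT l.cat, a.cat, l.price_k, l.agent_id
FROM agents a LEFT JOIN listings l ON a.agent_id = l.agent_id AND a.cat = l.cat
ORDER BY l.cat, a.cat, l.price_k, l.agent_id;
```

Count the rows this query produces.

8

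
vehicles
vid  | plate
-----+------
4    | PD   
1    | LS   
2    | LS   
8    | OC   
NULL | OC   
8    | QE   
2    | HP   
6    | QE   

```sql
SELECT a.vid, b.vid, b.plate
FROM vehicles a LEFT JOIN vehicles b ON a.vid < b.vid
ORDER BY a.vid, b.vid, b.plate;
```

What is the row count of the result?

22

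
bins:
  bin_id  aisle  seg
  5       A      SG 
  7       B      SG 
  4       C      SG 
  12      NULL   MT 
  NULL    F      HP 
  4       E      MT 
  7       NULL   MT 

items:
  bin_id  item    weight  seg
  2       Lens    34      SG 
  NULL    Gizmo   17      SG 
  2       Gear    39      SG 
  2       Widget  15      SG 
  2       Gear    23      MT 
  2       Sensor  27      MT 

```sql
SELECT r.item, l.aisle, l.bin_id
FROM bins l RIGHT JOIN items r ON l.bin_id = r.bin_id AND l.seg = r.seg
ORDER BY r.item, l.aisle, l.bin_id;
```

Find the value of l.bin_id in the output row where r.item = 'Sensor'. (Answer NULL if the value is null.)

NULL

RIGHT JOIN keeps every row from `items`; unmatched rows get NULL for `bins`'s columns.
Matching on l.bin_id = r.bin_id AND l.seg = r.seg. A NULL in a compared column never satisfies the condition.
Matched pairs: 0; unmatched r rows kept: 6.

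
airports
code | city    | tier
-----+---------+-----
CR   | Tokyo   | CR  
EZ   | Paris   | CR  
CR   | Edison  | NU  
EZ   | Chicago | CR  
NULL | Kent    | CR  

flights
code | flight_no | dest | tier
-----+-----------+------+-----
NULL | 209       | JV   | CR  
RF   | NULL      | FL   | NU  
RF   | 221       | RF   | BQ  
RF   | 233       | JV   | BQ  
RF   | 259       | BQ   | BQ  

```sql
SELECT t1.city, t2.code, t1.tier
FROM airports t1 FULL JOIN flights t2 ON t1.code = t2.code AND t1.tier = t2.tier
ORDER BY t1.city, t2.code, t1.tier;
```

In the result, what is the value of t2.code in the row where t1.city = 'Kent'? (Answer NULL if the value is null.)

NULL

FULL OUTER JOIN keeps every row from both sides; unmatched rows get NULL for the other side's columns.
Matching on t1.code = t2.code AND t1.tier = t2.tier. A NULL in a compared column never satisfies the condition.
- code=CR, tier=CR: no t2 row matches, row kept with t2 columns NULL.
- code=EZ, tier=CR: no t2 row matches, row kept with t2 columns NULL.
- code=CR, tier=NU: no t2 row matches, row kept with t2 columns NULL.
- code=EZ, tier=CR: no t2 row matches, row kept with t2 columns NULL.
- code=NULL, tier=CR: no t2 row matches, row kept with t2 columns NULL.
- 5 row(s) from t2 found no t1 partner → padded with NULL.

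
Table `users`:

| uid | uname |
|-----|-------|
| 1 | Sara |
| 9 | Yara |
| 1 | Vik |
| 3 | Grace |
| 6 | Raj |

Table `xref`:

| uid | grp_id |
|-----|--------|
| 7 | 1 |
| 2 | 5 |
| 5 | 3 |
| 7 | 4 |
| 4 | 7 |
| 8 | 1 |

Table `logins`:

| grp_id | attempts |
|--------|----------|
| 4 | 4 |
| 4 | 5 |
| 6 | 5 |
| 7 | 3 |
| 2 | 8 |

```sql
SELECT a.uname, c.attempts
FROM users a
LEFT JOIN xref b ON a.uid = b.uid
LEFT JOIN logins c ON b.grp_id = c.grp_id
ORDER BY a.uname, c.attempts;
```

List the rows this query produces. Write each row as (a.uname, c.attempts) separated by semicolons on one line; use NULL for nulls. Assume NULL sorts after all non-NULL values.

(Grace, NULL); (Raj, NULL); (Sara, NULL); (Vik, NULL); (Yara, NULL)

Step 1 — a LEFT JOIN b on uid → 5 row(s).
Then LEFT JOIN `logins c` on grp_id: each of those 5 rows is kept; rows whose b.grp_id has no match in c get NULL for c's columns.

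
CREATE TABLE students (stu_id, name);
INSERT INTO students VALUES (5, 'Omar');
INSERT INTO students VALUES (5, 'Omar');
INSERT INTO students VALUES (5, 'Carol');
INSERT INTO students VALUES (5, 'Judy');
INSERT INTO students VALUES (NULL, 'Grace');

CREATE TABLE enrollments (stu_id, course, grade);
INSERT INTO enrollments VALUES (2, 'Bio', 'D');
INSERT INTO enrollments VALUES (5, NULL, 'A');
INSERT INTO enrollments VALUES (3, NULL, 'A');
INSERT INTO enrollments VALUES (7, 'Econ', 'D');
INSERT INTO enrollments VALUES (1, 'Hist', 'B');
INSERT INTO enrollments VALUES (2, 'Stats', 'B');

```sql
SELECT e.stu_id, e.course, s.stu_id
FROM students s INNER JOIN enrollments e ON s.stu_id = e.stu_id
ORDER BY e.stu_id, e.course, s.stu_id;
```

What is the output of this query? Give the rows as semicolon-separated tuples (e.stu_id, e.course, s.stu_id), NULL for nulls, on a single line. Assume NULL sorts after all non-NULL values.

(5, NULL, 5); (5, NULL, 5); (5, NULL, 5); (5, NULL, 5)

INNER JOIN keeps only pairs where the ON condition holds.
Matching on s.stu_id = e.stu_id. A NULL in a compared column never satisfies the condition.
- s row (stu_id=5): matches 1 e row(s) → 1 output row(s).
- s row (stu_id=5): matches 1 e row(s) → 1 output row(s).
- s row (stu_id=5): matches 1 e row(s) → 1 output row(s).
- s row (stu_id=5): matches 1 e row(s) → 1 output row(s).
- s row (stu_id=NULL): no match → dropped.
After projecting and ordering:
e.stu_id | e.course | s.stu_id
5 | NULL | 5
5 | NULL | 5
5 | NULL | 5
5 | NULL | 5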